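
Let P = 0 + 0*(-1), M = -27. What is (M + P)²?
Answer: 729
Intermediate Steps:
P = 0 (P = 0 + 0 = 0)
(M + P)² = (-27 + 0)² = (-27)² = 729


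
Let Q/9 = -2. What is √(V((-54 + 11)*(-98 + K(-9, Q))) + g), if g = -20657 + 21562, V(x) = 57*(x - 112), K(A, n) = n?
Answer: √278837 ≈ 528.05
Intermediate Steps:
Q = -18 (Q = 9*(-2) = -18)
V(x) = -6384 + 57*x (V(x) = 57*(-112 + x) = -6384 + 57*x)
g = 905
√(V((-54 + 11)*(-98 + K(-9, Q))) + g) = √((-6384 + 57*((-54 + 11)*(-98 - 18))) + 905) = √((-6384 + 57*(-43*(-116))) + 905) = √((-6384 + 57*4988) + 905) = √((-6384 + 284316) + 905) = √(277932 + 905) = √278837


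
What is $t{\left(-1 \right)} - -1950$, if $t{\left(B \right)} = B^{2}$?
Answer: $1951$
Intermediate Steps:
$t{\left(-1 \right)} - -1950 = \left(-1\right)^{2} - -1950 = 1 + 1950 = 1951$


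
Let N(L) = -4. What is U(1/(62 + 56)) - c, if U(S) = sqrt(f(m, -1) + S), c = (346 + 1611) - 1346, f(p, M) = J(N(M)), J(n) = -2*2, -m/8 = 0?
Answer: -611 + I*sqrt(55578)/118 ≈ -611.0 + 1.9979*I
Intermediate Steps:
m = 0 (m = -8*0 = 0)
J(n) = -4
f(p, M) = -4
c = 611 (c = 1957 - 1346 = 611)
U(S) = sqrt(-4 + S)
U(1/(62 + 56)) - c = sqrt(-4 + 1/(62 + 56)) - 1*611 = sqrt(-4 + 1/118) - 611 = sqrt(-471/118) - 611 = I*sqrt(55578)/118 - 611 = -611 + I*sqrt(55578)/118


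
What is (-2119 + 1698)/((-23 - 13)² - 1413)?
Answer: 421/117 ≈ 3.5983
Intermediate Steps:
(-2119 + 1698)/((-23 - 13)² - 1413) = -421/((-36)² - 1413) = -421/(1296 - 1413) = -421/(-117) = -421*(-1/117) = 421/117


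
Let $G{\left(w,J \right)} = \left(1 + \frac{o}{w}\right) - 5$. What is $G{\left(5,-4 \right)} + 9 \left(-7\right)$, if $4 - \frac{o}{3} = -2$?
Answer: $- \frac{317}{5} \approx -63.4$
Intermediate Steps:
$o = 18$ ($o = 12 - -6 = 12 + 6 = 18$)
$G{\left(w,J \right)} = -4 + \frac{18}{w}$ ($G{\left(w,J \right)} = \left(1 + \frac{18}{w}\right) - 5 = -4 + \frac{18}{w}$)
$G{\left(5,-4 \right)} + 9 \left(-7\right) = \left(-4 + \frac{18}{5}\right) + 9 \left(-7\right) = \left(-4 + 18 \cdot \frac{1}{5}\right) - 63 = \left(-4 + \frac{18}{5}\right) - 63 = - \frac{2}{5} - 63 = - \frac{317}{5}$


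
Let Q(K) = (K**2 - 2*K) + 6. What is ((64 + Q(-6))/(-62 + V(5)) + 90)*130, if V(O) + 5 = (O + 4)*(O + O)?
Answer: 284440/23 ≈ 12367.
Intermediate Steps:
V(O) = -5 + 2*O*(4 + O) (V(O) = -5 + (O + 4)*(O + O) = -5 + (4 + O)*(2*O) = -5 + 2*O*(4 + O))
Q(K) = 6 + K**2 - 2*K
((64 + Q(-6))/(-62 + V(5)) + 90)*130 = ((64 + (6 + (-6)**2 - 2*(-6)))/(-62 + (-5 + 2*5**2 + 8*5)) + 90)*130 = ((64 + (6 + 36 + 12))/(-62 + (-5 + 2*25 + 40)) + 90)*130 = ((64 + 54)/(-62 + (-5 + 50 + 40)) + 90)*130 = (118/(-62 + 85) + 90)*130 = (118/23 + 90)*130 = (2188/23)*130 = 284440/23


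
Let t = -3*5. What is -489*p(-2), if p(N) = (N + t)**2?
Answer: -141321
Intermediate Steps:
t = -15
p(N) = (-15 + N)**2 (p(N) = (N - 15)**2 = (-15 + N)**2)
-489*p(-2) = -489*(-15 - 2)**2 = -489*(-17)**2 = -489*289 = -141321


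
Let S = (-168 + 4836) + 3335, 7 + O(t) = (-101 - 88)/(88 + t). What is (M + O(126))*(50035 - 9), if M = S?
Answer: 42796117415/107 ≈ 3.9996e+8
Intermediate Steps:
O(t) = -7 - 189/(88 + t) (O(t) = -7 + (-101 - 88)/(88 + t) = -7 - 189/(88 + t))
S = 8003 (S = 4668 + 3335 = 8003)
M = 8003
(M + O(126))*(50035 - 9) = (8003 + 7*(-115 - 1*126)/(88 + 126))*(50035 - 9) = (8003 + 7*(-115 - 126)/214)*50026 = (8003 + 7*(1/214)*(-241))*50026 = (8003 - 1687/214)*50026 = (1710955/214)*50026 = 42796117415/107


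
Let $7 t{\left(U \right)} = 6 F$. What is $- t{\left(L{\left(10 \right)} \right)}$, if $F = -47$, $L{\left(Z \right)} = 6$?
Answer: $\frac{282}{7} \approx 40.286$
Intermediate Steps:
$t{\left(U \right)} = - \frac{282}{7}$ ($t{\left(U \right)} = \frac{6 \left(-47\right)}{7} = \frac{1}{7} \left(-282\right) = - \frac{282}{7}$)
$- t{\left(L{\left(10 \right)} \right)} = \left(-1\right) \left(- \frac{282}{7}\right) = \frac{282}{7}$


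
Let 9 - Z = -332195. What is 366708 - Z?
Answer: 34504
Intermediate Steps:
Z = 332204 (Z = 9 - 1*(-332195) = 9 + 332195 = 332204)
366708 - Z = 366708 - 1*332204 = 366708 - 332204 = 34504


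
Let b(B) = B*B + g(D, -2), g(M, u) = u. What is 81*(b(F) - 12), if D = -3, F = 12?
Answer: 10530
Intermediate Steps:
b(B) = -2 + B**2 (b(B) = B*B - 2 = B**2 - 2 = -2 + B**2)
81*(b(F) - 12) = 81*((-2 + 12**2) - 12) = 81*((-2 + 144) - 12) = 81*(142 - 12) = 81*130 = 10530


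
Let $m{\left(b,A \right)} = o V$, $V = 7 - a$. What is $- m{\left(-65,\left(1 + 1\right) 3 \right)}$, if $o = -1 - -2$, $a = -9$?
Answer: $-16$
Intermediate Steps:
$o = 1$ ($o = -1 + 2 = 1$)
$V = 16$ ($V = 7 - -9 = 7 + 9 = 16$)
$m{\left(b,A \right)} = 16$ ($m{\left(b,A \right)} = 1 \cdot 16 = 16$)
$- m{\left(-65,\left(1 + 1\right) 3 \right)} = \left(-1\right) 16 = -16$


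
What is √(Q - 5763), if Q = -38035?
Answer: I*√43798 ≈ 209.28*I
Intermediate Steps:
√(Q - 5763) = √(-38035 - 5763) = √(-43798) = I*√43798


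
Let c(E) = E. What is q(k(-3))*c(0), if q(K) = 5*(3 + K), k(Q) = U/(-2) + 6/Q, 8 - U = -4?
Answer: 0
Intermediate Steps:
U = 12 (U = 8 - 1*(-4) = 8 + 4 = 12)
k(Q) = -6 + 6/Q (k(Q) = 12/(-2) + 6/Q = 12*(-½) + 6/Q = -6 + 6/Q)
q(K) = 15 + 5*K
q(k(-3))*c(0) = (15 + 5*(-6 + 6/(-3)))*0 = (15 + 5*(-6 + 6*(-⅓)))*0 = (15 + 5*(-6 - 2))*0 = (15 + 5*(-8))*0 = (15 - 40)*0 = -25*0 = 0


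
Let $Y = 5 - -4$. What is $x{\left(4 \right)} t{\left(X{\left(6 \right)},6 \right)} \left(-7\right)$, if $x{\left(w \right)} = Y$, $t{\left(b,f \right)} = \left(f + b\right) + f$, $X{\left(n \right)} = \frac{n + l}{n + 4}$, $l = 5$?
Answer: $- \frac{8253}{10} \approx -825.3$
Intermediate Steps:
$Y = 9$ ($Y = 5 + 4 = 9$)
$X{\left(n \right)} = \frac{5 + n}{4 + n}$ ($X{\left(n \right)} = \frac{n + 5}{n + 4} = \frac{5 + n}{4 + n}$)
$t{\left(b,f \right)} = b + 2 f$ ($t{\left(b,f \right)} = \left(b + f\right) + f = b + 2 f$)
$x{\left(w \right)} = 9$
$x{\left(4 \right)} t{\left(X{\left(6 \right)},6 \right)} \left(-7\right) = 9 \left(\frac{5 + 6}{4 + 6} + 2 \cdot 6\right) \left(-7\right) = 9 \left(\frac{1}{10} \cdot 11 + 12\right) \left(-7\right) = 9 \left(\frac{11}{10} + 12\right) \left(-7\right) = 9 \cdot \frac{131}{10} \left(-7\right) = \frac{1179}{10} \left(-7\right) = - \frac{8253}{10}$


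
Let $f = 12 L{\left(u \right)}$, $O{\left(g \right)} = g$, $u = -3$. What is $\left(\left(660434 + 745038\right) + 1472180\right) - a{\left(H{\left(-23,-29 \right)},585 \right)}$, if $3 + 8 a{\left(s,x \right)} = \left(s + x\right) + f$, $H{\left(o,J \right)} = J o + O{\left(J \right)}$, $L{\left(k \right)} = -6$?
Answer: $\frac{5755017}{2} \approx 2.8775 \cdot 10^{6}$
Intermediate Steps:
$H{\left(o,J \right)} = J + J o$ ($H{\left(o,J \right)} = J o + J = J + J o$)
$f = -72$ ($f = 12 \left(-6\right) = -72$)
$a{\left(s,x \right)} = - \frac{75}{8} + \frac{s}{8} + \frac{x}{8}$ ($a{\left(s,x \right)} = - \frac{3}{8} + \frac{\left(s + x\right) - 72}{8} = - \frac{3}{8} + \frac{-72 + s + x}{8} = - \frac{3}{8} + \left(-9 + \frac{s}{8} + \frac{x}{8}\right) = - \frac{75}{8} + \frac{s}{8} + \frac{x}{8}$)
$\left(\left(660434 + 745038\right) + 1472180\right) - a{\left(H{\left(-23,-29 \right)},585 \right)} = \left(\left(660434 + 745038\right) + 1472180\right) - \left(- \frac{75}{8} + \frac{\left(-29\right) \left(1 - 23\right)}{8} + \frac{1}{8} \cdot 585\right) = \left(1405472 + 1472180\right) - \left(- \frac{75}{8} + \frac{\left(-29\right) \left(-22\right)}{8} + \frac{585}{8}\right) = 2877652 - \left(- \frac{75}{8} + \frac{1}{8} \cdot 638 + \frac{585}{8}\right) = 2877652 - \left(- \frac{75}{8} + \frac{319}{4} + \frac{585}{8}\right) = 2877652 - \frac{287}{2} = \frac{5755017}{2}$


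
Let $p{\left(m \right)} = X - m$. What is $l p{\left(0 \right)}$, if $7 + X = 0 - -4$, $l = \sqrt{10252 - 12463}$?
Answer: $- 3 i \sqrt{2211} \approx - 141.06 i$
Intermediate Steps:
$l = i \sqrt{2211}$ ($l = \sqrt{-2211} = i \sqrt{2211} \approx 47.021 i$)
$X = -3$ ($X = -7 + \left(0 - -4\right) = -7 + \left(0 + 4\right) = -7 + 4 = -3$)
$p{\left(m \right)} = -3 - m$
$l p{\left(0 \right)} = i \sqrt{2211} \left(-3 - 0\right) = i \sqrt{2211} \left(-3 + 0\right) = i \sqrt{2211} \left(-3\right) = - 3 i \sqrt{2211}$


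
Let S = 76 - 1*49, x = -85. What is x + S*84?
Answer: 2183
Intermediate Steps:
S = 27 (S = 76 - 49 = 27)
x + S*84 = -85 + 27*84 = -85 + 2268 = 2183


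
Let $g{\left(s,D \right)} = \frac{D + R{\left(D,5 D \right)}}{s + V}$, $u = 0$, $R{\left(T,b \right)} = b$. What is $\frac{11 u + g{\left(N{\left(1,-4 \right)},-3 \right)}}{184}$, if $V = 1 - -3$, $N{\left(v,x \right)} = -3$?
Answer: $- \frac{9}{92} \approx -0.097826$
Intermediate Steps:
$V = 4$ ($V = 1 + 3 = 4$)
$g{\left(s,D \right)} = \frac{6 D}{4 + s}$ ($g{\left(s,D \right)} = \frac{D + 5 D}{s + 4} = \frac{6 D}{4 + s}$)
$\frac{11 u + g{\left(N{\left(1,-4 \right)},-3 \right)}}{184} = \frac{11 \cdot 0 + 6 \left(-3\right) \frac{1}{4 - 3}}{184} = \left(0 + 6 \left(-3\right) 1^{-1}\right) \frac{1}{184} = \left(0 + 6 \left(-3\right) 1\right) \frac{1}{184} = \left(0 - 18\right) \frac{1}{184} = \left(-18\right) \frac{1}{184} = - \frac{9}{92}$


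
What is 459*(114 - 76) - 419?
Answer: 17023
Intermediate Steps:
459*(114 - 76) - 419 = 459*38 - 419 = 17442 - 419 = 17023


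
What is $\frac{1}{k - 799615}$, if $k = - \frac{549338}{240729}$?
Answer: $- \frac{240729}{192491068673} \approx -1.2506 \cdot 10^{-6}$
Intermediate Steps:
$k = - \frac{549338}{240729}$ ($k = \left(-549338\right) \frac{1}{240729} = - \frac{549338}{240729} \approx -2.282$)
$\frac{1}{k - 799615} = \frac{1}{- \frac{549338}{240729} - 799615} = \frac{1}{- \frac{192491068673}{240729}} = - \frac{240729}{192491068673}$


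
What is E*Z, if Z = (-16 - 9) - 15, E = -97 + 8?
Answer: 3560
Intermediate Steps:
E = -89
Z = -40 (Z = -25 - 15 = -40)
E*Z = -89*(-40) = 3560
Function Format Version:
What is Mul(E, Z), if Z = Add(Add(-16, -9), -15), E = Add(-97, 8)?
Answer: 3560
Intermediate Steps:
E = -89
Z = -40 (Z = Add(-25, -15) = -40)
Mul(E, Z) = Mul(-89, -40) = 3560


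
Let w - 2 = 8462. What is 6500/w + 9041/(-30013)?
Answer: 29640369/63507508 ≈ 0.46672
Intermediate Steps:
w = 8464 (w = 2 + 8462 = 8464)
6500/w + 9041/(-30013) = 6500/8464 + 9041/(-30013) = 6500*(1/8464) + 9041*(-1/30013) = 1625/2116 - 9041/30013 = 29640369/63507508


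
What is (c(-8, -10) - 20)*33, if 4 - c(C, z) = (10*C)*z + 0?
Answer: -26928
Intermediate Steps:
c(C, z) = 4 - 10*C*z (c(C, z) = 4 - ((10*C)*z + 0) = 4 - (10*C*z + 0) = 4 - 10*C*z)
(c(-8, -10) - 20)*33 = ((4 - 10*(-8)*(-10)) - 20)*33 = ((4 - 800) - 20)*33 = (-796 - 20)*33 = -816*33 = -26928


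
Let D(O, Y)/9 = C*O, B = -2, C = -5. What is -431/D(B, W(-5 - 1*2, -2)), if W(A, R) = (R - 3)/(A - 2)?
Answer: -431/90 ≈ -4.7889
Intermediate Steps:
W(A, R) = (-3 + R)/(-2 + A)
D(O, Y) = -45*O (D(O, Y) = 9*(-5*O) = -45*O)
-431/D(B, W(-5 - 1*2, -2)) = -431/((-45*(-2))) = -431/90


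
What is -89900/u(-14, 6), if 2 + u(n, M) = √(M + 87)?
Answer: -179800/89 - 89900*√93/89 ≈ -11761.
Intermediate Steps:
u(n, M) = -2 + √(87 + M) (u(n, M) = -2 + √(M + 87) = -2 + √(87 + M))
-89900/u(-14, 6) = -89900/(-2 + √(87 + 6)) = -89900/(-2 + √93)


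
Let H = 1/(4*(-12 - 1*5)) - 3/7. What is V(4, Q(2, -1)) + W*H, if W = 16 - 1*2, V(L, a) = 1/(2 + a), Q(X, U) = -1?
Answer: -177/34 ≈ -5.2059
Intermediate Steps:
W = 14 (W = 16 - 2 = 14)
H = -211/476 (H = 1/(4*(-12 - 5)) - 3*⅐ = (¼)/(-17) - 3/7 = (¼)*(-1/17) - 3/7 = -1/68 - 3/7 = -211/476 ≈ -0.44328)
V(4, Q(2, -1)) + W*H = 1/(2 - 1) + 14*(-211/476) = 1/1 - 211/34 = 1 - 211/34 = -177/34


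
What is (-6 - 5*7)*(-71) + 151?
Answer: 3062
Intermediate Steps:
(-6 - 5*7)*(-71) + 151 = (-6 - 35)*(-71) + 151 = -41*(-71) + 151 = 2911 + 151 = 3062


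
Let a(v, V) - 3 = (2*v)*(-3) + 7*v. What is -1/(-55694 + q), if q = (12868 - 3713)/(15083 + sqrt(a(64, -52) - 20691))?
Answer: 12671222284157/705703363479182673 - 36620*I*sqrt(1289)/705703363479182673 ≈ 1.7955e-5 - 1.863e-12*I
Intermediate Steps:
a(v, V) = 3 + v (a(v, V) = 3 + ((2*v)*(-3) + 7*v) = 3 + (-6*v + 7*v) = 3 + v)
q = 9155/(15083 + 4*I*sqrt(1289)) (q = (12868 - 3713)/(15083 + sqrt((3 + 64) - 20691)) = 9155/(15083 + sqrt(67 - 20691)) = 9155/(15083 + sqrt(-20624)) = 9155/(15083 + 4*I*sqrt(1289)) ≈ 0.60692 - 0.0057787*I)
-1/(-55694 + q) = -1/(-55694 + (138084865/227517513 - 36620*I*sqrt(1289)/227517513)) = -1/(-12671222284157/227517513 - 36620*I*sqrt(1289)/227517513)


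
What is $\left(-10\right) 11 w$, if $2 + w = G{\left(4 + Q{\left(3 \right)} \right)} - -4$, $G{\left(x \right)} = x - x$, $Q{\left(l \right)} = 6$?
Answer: $-220$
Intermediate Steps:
$G{\left(x \right)} = 0$
$w = 2$ ($w = -2 + \left(0 - -4\right) = -2 + \left(0 + 4\right) = -2 + 4 = 2$)
$\left(-10\right) 11 w = \left(-10\right) 11 \cdot 2 = \left(-110\right) 2 = -220$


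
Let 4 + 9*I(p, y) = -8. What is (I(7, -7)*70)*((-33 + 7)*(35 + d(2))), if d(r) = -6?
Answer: 211120/3 ≈ 70373.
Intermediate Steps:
I(p, y) = -4/3 (I(p, y) = -4/9 + (⅑)*(-8) = -4/9 - 8/9 = -4/3)
(I(7, -7)*70)*((-33 + 7)*(35 + d(2))) = (-4/3*70)*((-33 + 7)*(35 - 6)) = -(-7280)*29/3 = -280/3*(-754) = 211120/3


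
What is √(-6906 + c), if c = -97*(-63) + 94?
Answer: I*√701 ≈ 26.476*I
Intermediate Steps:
c = 6205 (c = 6111 + 94 = 6205)
√(-6906 + c) = √(-6906 + 6205) = √(-701) = I*√701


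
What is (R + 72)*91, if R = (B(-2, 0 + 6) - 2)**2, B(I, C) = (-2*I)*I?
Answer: 15652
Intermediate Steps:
B(I, C) = -2*I**2
R = 100 (R = (-2*(-2)**2 - 2)**2 = (-2*4 - 2)**2 = (-8 - 2)**2 = (-10)**2 = 100)
(R + 72)*91 = (100 + 72)*91 = 172*91 = 15652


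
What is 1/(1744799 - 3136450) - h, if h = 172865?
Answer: -240567750116/1391651 ≈ -1.7287e+5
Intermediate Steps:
1/(1744799 - 3136450) - h = 1/(1744799 - 3136450) - 1*172865 = 1/(-1391651) - 172865 = -1/1391651 - 172865 = -240567750116/1391651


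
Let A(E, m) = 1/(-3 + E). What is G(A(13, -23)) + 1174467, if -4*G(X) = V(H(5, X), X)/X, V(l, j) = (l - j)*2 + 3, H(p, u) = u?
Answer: 2348919/2 ≈ 1.1745e+6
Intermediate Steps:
V(l, j) = 3 - 2*j + 2*l (V(l, j) = (-2*j + 2*l) + 3 = 3 - 2*j + 2*l)
G(X) = -3/(4*X) (G(X) = -(3 - 2*X + 2*X)/(4*X) = -3/(4*X))
G(A(13, -23)) + 1174467 = -3/(4*(1/(-3 + 13))) + 1174467 = -3/(4*(1/10)) + 1174467 = -3/(4*⅒) + 1174467 = -¾*10 + 1174467 = -15/2 + 1174467 = 2348919/2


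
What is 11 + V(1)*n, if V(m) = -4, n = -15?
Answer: 71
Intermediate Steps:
11 + V(1)*n = 11 - 4*(-15) = 11 + 60 = 71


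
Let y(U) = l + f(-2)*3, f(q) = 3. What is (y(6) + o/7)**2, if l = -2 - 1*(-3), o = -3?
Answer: 4489/49 ≈ 91.612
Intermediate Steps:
l = 1 (l = -2 + 3 = 1)
y(U) = 10 (y(U) = 1 + 3*3 = 1 + 9 = 10)
(y(6) + o/7)**2 = (10 - 3/7)**2 = (67/7)**2 = 4489/49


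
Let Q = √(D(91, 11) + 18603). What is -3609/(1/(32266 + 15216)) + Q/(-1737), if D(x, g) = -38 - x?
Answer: -171362538 - √18474/1737 ≈ -1.7136e+8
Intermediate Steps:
Q = √18474 (Q = √((-38 - 1*91) + 18603) = √((-38 - 91) + 18603) = √(-129 + 18603) = √18474 ≈ 135.92)
-3609/(1/(32266 + 15216)) + Q/(-1737) = -3609/(1/(32266 + 15216)) + √18474/(-1737) = -3609/(1/47482) + √18474*(-1/1737) = -3609/1/47482 - √18474/1737 = -3609*47482 - √18474/1737 = -171362538 - √18474/1737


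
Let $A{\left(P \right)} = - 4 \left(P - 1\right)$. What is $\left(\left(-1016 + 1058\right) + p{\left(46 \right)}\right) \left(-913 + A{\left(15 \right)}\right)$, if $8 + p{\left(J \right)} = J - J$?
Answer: $-32946$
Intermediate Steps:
$p{\left(J \right)} = -8$ ($p{\left(J \right)} = -8 + \left(J - J\right) = -8 + 0 = -8$)
$A{\left(P \right)} = 4 - 4 P$ ($A{\left(P \right)} = - 4 \left(-1 + P\right) = 4 - 4 P$)
$\left(\left(-1016 + 1058\right) + p{\left(46 \right)}\right) \left(-913 + A{\left(15 \right)}\right) = \left(\left(-1016 + 1058\right) - 8\right) \left(-913 + \left(4 - 60\right)\right) = \left(42 - 8\right) \left(-913 + \left(4 - 60\right)\right) = 34 \left(-913 - 56\right) = 34 \left(-969\right) = -32946$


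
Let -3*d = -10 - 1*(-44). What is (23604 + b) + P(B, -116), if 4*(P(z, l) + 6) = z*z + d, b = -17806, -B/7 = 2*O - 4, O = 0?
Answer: 35911/6 ≈ 5985.2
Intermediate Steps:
B = 28 (B = -7*(2*0 - 4) = -7*(0 - 4) = -7*(-4) = 28)
d = -34/3 (d = -(-10 - 1*(-44))/3 = -(-10 + 44)/3 = -1/3*34 = -34/3 ≈ -11.333)
P(z, l) = -53/6 + z**2/4 (P(z, l) = -6 + (z*z - 34/3)/4 = -6 + (z**2 - 34/3)/4 = -6 + (-34/3 + z**2)/4 = -6 + (-17/6 + z**2/4) = -53/6 + z**2/4)
(23604 + b) + P(B, -116) = (23604 - 17806) + (-53/6 + (1/4)*28**2) = 5798 + (-53/6 + (1/4)*784) = 5798 + (-53/6 + 196) = 5798 + 1123/6 = 35911/6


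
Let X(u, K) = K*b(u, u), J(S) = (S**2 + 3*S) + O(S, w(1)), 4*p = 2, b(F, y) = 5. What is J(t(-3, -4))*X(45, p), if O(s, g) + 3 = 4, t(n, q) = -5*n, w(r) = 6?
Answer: 1355/2 ≈ 677.50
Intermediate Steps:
p = 1/2 (p = (1/4)*2 = 1/2 ≈ 0.50000)
O(s, g) = 1 (O(s, g) = -3 + 4 = 1)
J(S) = 1 + S**2 + 3*S (J(S) = (S**2 + 3*S) + 1 = 1 + S**2 + 3*S)
X(u, K) = 5*K (X(u, K) = K*5 = 5*K)
J(t(-3, -4))*X(45, p) = (1 + (-5*(-3))**2 + 3*(-5*(-3)))*(5*(1/2)) = (1 + 15**2 + 3*15)*(5/2) = (1 + 225 + 45)*(5/2) = 271*(5/2) = 1355/2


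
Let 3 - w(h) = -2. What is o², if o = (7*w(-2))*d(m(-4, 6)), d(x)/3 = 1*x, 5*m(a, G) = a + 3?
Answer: 441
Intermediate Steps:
m(a, G) = ⅗ + a/5 (m(a, G) = (a + 3)/5 = (3 + a)/5 = ⅗ + a/5)
w(h) = 5 (w(h) = 3 - 1*(-2) = 3 + 2 = 5)
d(x) = 3*x (d(x) = 3*(1*x) = 3*x)
o = -21 (o = (7*5)*(3*(⅗ + (⅕)*(-4))) = 35*(3*(⅗ - ⅘)) = 35*(3*(-⅕)) = 35*(-⅗) = -21)
o² = (-21)² = 441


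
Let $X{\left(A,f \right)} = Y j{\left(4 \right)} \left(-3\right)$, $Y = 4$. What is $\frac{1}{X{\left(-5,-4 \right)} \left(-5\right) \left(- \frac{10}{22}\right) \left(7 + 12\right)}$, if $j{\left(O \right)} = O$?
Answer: $- \frac{11}{22800} \approx -0.00048246$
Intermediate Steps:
$X{\left(A,f \right)} = -48$ ($X{\left(A,f \right)} = 4 \cdot 4 \left(-3\right) = 16 \left(-3\right) = -48$)
$\frac{1}{X{\left(-5,-4 \right)} \left(-5\right) \left(- \frac{10}{22}\right) \left(7 + 12\right)} = \frac{1}{\left(-48\right) \left(-5\right) \left(- \frac{10}{22}\right) \left(7 + 12\right)} = \frac{1}{240 \left(\left(-10\right) \frac{1}{22}\right) 19} = \frac{1}{240 \left(- \frac{5}{11}\right) 19} = \frac{1}{\left(- \frac{1200}{11}\right) 19} = \frac{1}{- \frac{22800}{11}} = - \frac{11}{22800}$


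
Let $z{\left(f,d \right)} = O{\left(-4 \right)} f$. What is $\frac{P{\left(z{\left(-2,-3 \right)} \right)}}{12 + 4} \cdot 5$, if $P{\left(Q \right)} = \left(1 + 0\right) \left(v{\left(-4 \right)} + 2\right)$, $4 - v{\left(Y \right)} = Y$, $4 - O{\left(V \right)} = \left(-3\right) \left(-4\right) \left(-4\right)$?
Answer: $\frac{25}{8} \approx 3.125$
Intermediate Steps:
$O{\left(V \right)} = 52$ ($O{\left(V \right)} = 4 - \left(-3\right) \left(-4\right) \left(-4\right) = 4 - 12 \left(-4\right) = 4 - -48 = 4 + 48 = 52$)
$v{\left(Y \right)} = 4 - Y$
$z{\left(f,d \right)} = 52 f$
$P{\left(Q \right)} = 10$ ($P{\left(Q \right)} = \left(1 + 0\right) \left(\left(4 - -4\right) + 2\right) = 1 \left(\left(4 + 4\right) + 2\right) = 1 \left(8 + 2\right) = 1 \cdot 10 = 10$)
$\frac{P{\left(z{\left(-2,-3 \right)} \right)}}{12 + 4} \cdot 5 = \frac{10}{12 + 4} \cdot 5 = \frac{10}{16} \cdot 5 = 10 \cdot \frac{1}{16} \cdot 5 = \frac{5}{8} \cdot 5 = \frac{25}{8}$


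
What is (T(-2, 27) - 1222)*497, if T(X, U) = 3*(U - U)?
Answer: -607334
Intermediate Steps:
T(X, U) = 0 (T(X, U) = 3*0 = 0)
(T(-2, 27) - 1222)*497 = (0 - 1222)*497 = -1222*497 = -607334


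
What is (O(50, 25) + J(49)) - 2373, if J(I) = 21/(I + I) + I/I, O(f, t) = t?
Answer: -32855/14 ≈ -2346.8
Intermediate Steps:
J(I) = 1 + 21/(2*I) (J(I) = 21/((2*I)) + 1 = 21*(1/(2*I)) + 1 = 21/(2*I) + 1 = 1 + 21/(2*I))
(O(50, 25) + J(49)) - 2373 = (25 + (21/2 + 49)/49) - 2373 = (25 + (1/49)*(119/2)) - 2373 = (25 + 17/14) - 2373 = 367/14 - 2373 = -32855/14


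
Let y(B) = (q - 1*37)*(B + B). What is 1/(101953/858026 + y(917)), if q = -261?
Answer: -858026/468938563879 ≈ -1.8297e-6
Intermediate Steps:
y(B) = -596*B (y(B) = (-261 - 1*37)*(B + B) = (-261 - 37)*(2*B) = -596*B)
1/(101953/858026 + y(917)) = 1/(101953/858026 - 596*917) = 1/(101953*(1/858026) - 546532) = 1/(101953/858026 - 546532) = 1/(-468938563879/858026) = -858026/468938563879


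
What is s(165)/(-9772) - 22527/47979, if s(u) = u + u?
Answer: -13109273/26047266 ≈ -0.50329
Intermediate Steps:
s(u) = 2*u
s(165)/(-9772) - 22527/47979 = (2*165)/(-9772) - 22527/47979 = 330*(-1/9772) - 22527*1/47979 = -165/4886 - 2503/5331 = -13109273/26047266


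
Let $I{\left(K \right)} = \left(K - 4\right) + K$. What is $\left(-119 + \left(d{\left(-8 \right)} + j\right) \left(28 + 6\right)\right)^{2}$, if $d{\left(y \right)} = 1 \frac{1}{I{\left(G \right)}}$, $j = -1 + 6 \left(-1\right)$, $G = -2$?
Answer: $\frac{2088025}{16} \approx 1.305 \cdot 10^{5}$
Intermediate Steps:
$j = -7$ ($j = -1 - 6 = -7$)
$I{\left(K \right)} = -4 + 2 K$ ($I{\left(K \right)} = \left(-4 + K\right) + K = -4 + 2 K$)
$d{\left(y \right)} = - \frac{1}{8}$ ($d{\left(y \right)} = 1 \frac{1}{-4 + 2 \left(-2\right)} = 1 \frac{1}{-4 - 4} = 1 \frac{1}{-8} = 1 \left(- \frac{1}{8}\right) = - \frac{1}{8}$)
$\left(-119 + \left(d{\left(-8 \right)} + j\right) \left(28 + 6\right)\right)^{2} = \left(-119 + \left(- \frac{1}{8} - 7\right) \left(28 + 6\right)\right)^{2} = \left(-119 - \frac{969}{4}\right)^{2} = \left(- \frac{1445}{4}\right)^{2} = \frac{2088025}{16}$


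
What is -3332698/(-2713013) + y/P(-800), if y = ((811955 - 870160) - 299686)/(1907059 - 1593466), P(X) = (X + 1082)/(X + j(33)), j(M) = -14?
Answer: 180847510831385/39986748628323 ≈ 4.5227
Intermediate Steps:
P(X) = (1082 + X)/(-14 + X) (P(X) = (X + 1082)/(X - 14) = (1082 + X)/(-14 + X))
y = -119297/104531 (y = (-58205 - 299686)/313593 = -357891*1/313593 = -119297/104531 ≈ -1.1413)
-3332698/(-2713013) + y/P(-800) = -3332698/(-2713013) - 119297*(-14 - 800)/(1082 - 800)/104531 = -3332698*(-1/2713013) - 119297/(104531*(282/(-814))) = 3332698/2713013 - 119297/(104531*((-1/814*282))) = 3332698/2713013 - 119297/(104531*(-141/407)) = 3332698/2713013 - 119297/104531*(-407/141) = 3332698/2713013 + 48553879/14738871 = 180847510831385/39986748628323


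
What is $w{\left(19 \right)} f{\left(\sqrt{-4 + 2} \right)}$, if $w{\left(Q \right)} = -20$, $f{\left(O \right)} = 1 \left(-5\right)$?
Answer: $100$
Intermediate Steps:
$f{\left(O \right)} = -5$
$w{\left(19 \right)} f{\left(\sqrt{-4 + 2} \right)} = \left(-20\right) \left(-5\right) = 100$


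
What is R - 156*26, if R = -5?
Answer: -4061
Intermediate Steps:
R - 156*26 = -5 - 156*26 = -5 - 4056 = -4061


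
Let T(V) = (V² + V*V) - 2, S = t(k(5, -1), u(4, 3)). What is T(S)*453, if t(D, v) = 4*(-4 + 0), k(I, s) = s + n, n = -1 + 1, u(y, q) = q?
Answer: 231030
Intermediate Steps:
n = 0
k(I, s) = s (k(I, s) = s + 0 = s)
t(D, v) = -16 (t(D, v) = 4*(-4) = -16)
S = -16
T(V) = -2 + 2*V² (T(V) = (V² + V²) - 2 = 2*V² - 2 = -2 + 2*V²)
T(S)*453 = (-2 + 2*(-16)²)*453 = (-2 + 2*256)*453 = (-2 + 512)*453 = 510*453 = 231030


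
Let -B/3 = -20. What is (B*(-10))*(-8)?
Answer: 4800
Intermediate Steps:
B = 60 (B = -3*(-20) = 60)
(B*(-10))*(-8) = (60*(-10))*(-8) = -600*(-8) = 4800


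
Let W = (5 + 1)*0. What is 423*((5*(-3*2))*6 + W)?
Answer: -76140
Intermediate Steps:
W = 0 (W = 6*0 = 0)
423*((5*(-3*2))*6 + W) = 423*((5*(-3*2))*6 + 0) = 423*((5*(-6))*6 + 0) = 423*(-30*6 + 0) = 423*(-180 + 0) = 423*(-180) = -76140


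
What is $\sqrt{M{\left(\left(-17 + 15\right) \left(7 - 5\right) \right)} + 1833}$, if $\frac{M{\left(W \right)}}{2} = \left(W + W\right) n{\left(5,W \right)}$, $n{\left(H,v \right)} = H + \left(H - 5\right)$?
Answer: $\sqrt{1753} \approx 41.869$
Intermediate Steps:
$n{\left(H,v \right)} = -5 + 2 H$ ($n{\left(H,v \right)} = H + \left(-5 + H\right) = -5 + 2 H$)
$M{\left(W \right)} = 20 W$ ($M{\left(W \right)} = 2 \left(W + W\right) \left(-5 + 2 \cdot 5\right) = 2 \cdot 2 W \left(-5 + 10\right) = 2 \cdot 2 W 5 = 2 \cdot 10 W = 20 W$)
$\sqrt{M{\left(\left(-17 + 15\right) \left(7 - 5\right) \right)} + 1833} = \sqrt{20 \left(-17 + 15\right) \left(7 - 5\right) + 1833} = \sqrt{20 \left(\left(-2\right) 2\right) + 1833} = \sqrt{20 \left(-4\right) + 1833} = \sqrt{-80 + 1833} = \sqrt{1753}$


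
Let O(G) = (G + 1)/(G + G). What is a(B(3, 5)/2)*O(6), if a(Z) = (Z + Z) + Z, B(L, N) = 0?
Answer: 0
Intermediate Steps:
a(Z) = 3*Z (a(Z) = 2*Z + Z = 3*Z)
O(G) = (1 + G)/(2*G) (O(G) = (1 + G)/((2*G)) = (1 + G)*(1/(2*G)) = (1 + G)/(2*G))
a(B(3, 5)/2)*O(6) = (3*(0/2))*((1/2)*(1 + 6)/6) = (3*(0*(1/2)))*((1/2)*(1/6)*7) = (3*0)*(7/12) = 0*(7/12) = 0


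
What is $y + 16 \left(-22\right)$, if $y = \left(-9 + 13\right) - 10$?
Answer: $-358$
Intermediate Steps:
$y = -6$ ($y = 4 - 10 = -6$)
$y + 16 \left(-22\right) = -6 + 16 \left(-22\right) = -6 - 352 = -358$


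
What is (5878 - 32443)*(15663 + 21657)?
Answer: -991405800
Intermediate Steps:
(5878 - 32443)*(15663 + 21657) = -26565*37320 = -991405800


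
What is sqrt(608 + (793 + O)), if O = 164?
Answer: sqrt(1565) ≈ 39.560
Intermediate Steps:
sqrt(608 + (793 + O)) = sqrt(608 + (793 + 164)) = sqrt(608 + 957) = sqrt(1565)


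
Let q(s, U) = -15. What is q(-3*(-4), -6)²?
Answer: 225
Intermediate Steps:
q(-3*(-4), -6)² = (-15)² = 225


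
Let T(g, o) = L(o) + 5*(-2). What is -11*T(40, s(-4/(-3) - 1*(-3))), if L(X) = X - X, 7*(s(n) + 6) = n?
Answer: 110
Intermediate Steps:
s(n) = -6 + n/7
L(X) = 0
T(g, o) = -10 (T(g, o) = 0 + 5*(-2) = 0 - 10 = -10)
-11*T(40, s(-4/(-3) - 1*(-3))) = -11*(-10) = 110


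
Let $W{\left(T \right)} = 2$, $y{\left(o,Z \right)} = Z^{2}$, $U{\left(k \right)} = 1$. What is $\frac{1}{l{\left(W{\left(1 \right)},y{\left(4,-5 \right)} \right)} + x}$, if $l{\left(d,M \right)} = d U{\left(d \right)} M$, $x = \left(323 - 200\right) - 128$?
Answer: $\frac{1}{45} \approx 0.022222$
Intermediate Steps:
$x = -5$ ($x = 123 - 128 = -5$)
$l{\left(d,M \right)} = M d$ ($l{\left(d,M \right)} = d 1 M = d M = M d$)
$\frac{1}{l{\left(W{\left(1 \right)},y{\left(4,-5 \right)} \right)} + x} = \frac{1}{\left(-5\right)^{2} \cdot 2 - 5} = \frac{1}{25 \cdot 2 - 5} = \frac{1}{50 - 5} = \frac{1}{45}$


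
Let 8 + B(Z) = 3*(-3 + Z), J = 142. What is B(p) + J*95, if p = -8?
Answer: 13449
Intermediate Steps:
B(Z) = -17 + 3*Z (B(Z) = -8 + 3*(-3 + Z) = -8 + (-9 + 3*Z) = -17 + 3*Z)
B(p) + J*95 = (-17 + 3*(-8)) + 142*95 = (-17 - 24) + 13490 = -41 + 13490 = 13449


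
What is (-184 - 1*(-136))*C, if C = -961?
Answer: 46128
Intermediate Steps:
(-184 - 1*(-136))*C = (-184 - 1*(-136))*(-961) = (-184 + 136)*(-961) = -48*(-961) = 46128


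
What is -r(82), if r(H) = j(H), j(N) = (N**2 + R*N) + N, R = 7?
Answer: -7380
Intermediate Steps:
j(N) = N**2 + 8*N (j(N) = (N**2 + 7*N) + N = N**2 + 8*N)
r(H) = H*(8 + H)
-r(82) = -82*(8 + 82) = -82*90 = -1*7380 = -7380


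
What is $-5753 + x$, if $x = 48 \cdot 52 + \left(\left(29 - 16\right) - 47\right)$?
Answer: $-3291$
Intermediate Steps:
$x = 2462$ ($x = 2496 + \left(13 - 47\right) = 2496 - 34 = 2462$)
$-5753 + x = -5753 + 2462 = -3291$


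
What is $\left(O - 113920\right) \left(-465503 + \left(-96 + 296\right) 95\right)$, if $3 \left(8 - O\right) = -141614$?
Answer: $\frac{89355073366}{3} \approx 2.9785 \cdot 10^{10}$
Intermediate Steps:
$O = \frac{141638}{3}$ ($O = 8 - - \frac{141614}{3} = 8 + \frac{141614}{3} = \frac{141638}{3} \approx 47213.0$)
$\left(O - 113920\right) \left(-465503 + \left(-96 + 296\right) 95\right) = \left(\frac{141638}{3} - 113920\right) \left(-465503 + \left(-96 + 296\right) 95\right) = - \frac{200122 \left(-465503 + 200 \cdot 95\right)}{3} = - \frac{200122 \left(-465503 + 19000\right)}{3} = \left(- \frac{200122}{3}\right) \left(-446503\right) = \frac{89355073366}{3}$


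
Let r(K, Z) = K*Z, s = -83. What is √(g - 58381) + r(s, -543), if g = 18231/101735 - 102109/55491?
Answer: 45069 + I*√1860671760147363513906915/5645376885 ≈ 45069.0 + 241.63*I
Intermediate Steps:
g = -9376402694/5645376885 (g = 18231*(1/101735) - 102109*1/55491 = 18231/101735 - 102109/55491 = -9376402694/5645376885 ≈ -1.6609)
√(g - 58381) + r(s, -543) = √(-9376402694/5645376885 - 58381) - 83*(-543) = √(-329592124325879/5645376885) + 45069 = I*√1860671760147363513906915/5645376885 + 45069 = 45069 + I*√1860671760147363513906915/5645376885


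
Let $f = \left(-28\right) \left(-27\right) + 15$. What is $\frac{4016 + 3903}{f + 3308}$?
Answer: $\frac{7919}{4079} \approx 1.9414$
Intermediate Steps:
$f = 771$ ($f = 756 + 15 = 771$)
$\frac{4016 + 3903}{f + 3308} = \frac{4016 + 3903}{771 + 3308} = \frac{7919}{4079}$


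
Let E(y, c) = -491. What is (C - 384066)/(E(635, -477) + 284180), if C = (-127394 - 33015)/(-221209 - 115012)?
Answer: -129130894177/95382199269 ≈ -1.3538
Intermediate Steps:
C = 160409/336221 (C = -160409/(-336221) = -160409*(-1/336221) = 160409/336221 ≈ 0.47709)
(C - 384066)/(E(635, -477) + 284180) = (160409/336221 - 384066)/(-491 + 284180) = -129130894177/336221/283689 = -129130894177/336221*1/283689 = -129130894177/95382199269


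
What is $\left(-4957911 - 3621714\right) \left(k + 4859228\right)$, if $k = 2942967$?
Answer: $-66939907276875$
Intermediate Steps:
$\left(-4957911 - 3621714\right) \left(k + 4859228\right) = \left(-4957911 - 3621714\right) \left(2942967 + 4859228\right) = \left(-8579625\right) 7802195 = -66939907276875$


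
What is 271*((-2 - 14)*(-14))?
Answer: 60704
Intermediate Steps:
271*((-2 - 14)*(-14)) = 271*(-16*(-14)) = 271*224 = 60704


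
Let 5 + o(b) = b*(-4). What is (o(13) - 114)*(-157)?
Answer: 26847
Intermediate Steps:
o(b) = -5 - 4*b (o(b) = -5 + b*(-4) = -5 - 4*b)
(o(13) - 114)*(-157) = ((-5 - 4*13) - 114)*(-157) = ((-5 - 52) - 114)*(-157) = (-57 - 114)*(-157) = -171*(-157) = 26847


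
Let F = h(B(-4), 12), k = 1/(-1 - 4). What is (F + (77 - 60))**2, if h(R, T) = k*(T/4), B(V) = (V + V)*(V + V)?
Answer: 6724/25 ≈ 268.96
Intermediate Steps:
B(V) = 4*V**2 (B(V) = (2*V)*(2*V) = 4*V**2)
k = -1/5 (k = 1/(-5) = -1/5 ≈ -0.20000)
h(R, T) = -T/20 (h(R, T) = -T/(5*4) = -T/20)
F = -3/5 (F = -1/20*12 = -3/5 ≈ -0.60000)
(F + (77 - 60))**2 = (-3/5 + (77 - 60))**2 = (-3/5 + 17)**2 = (82/5)**2 = 6724/25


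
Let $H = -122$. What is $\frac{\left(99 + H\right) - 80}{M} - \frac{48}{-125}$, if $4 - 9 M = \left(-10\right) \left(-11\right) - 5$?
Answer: $\frac{120723}{12625} \approx 9.5622$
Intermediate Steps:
$M = - \frac{101}{9}$ ($M = \frac{4}{9} - \frac{\left(-10\right) \left(-11\right) - 5}{9} = \frac{4}{9} - \frac{110 - 5}{9} = \frac{4}{9} - \frac{35}{3} = - \frac{101}{9} \approx -11.222$)
$\frac{\left(99 + H\right) - 80}{M} - \frac{48}{-125} = \frac{\left(99 - 122\right) - 80}{- \frac{101}{9}} - \frac{48}{-125} = \left(-23 - 80\right) \left(- \frac{9}{101}\right) - - \frac{48}{125} = \left(-103\right) \left(- \frac{9}{101}\right) + \frac{48}{125} = \frac{927}{101} + \frac{48}{125} = \frac{120723}{12625}$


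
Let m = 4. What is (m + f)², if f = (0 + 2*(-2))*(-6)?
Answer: 784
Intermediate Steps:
f = 24 (f = (0 - 4)*(-6) = -4*(-6) = 24)
(m + f)² = (4 + 24)² = 28² = 784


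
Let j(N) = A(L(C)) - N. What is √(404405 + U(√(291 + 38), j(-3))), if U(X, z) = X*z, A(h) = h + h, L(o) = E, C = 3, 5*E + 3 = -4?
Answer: √(10110125 + 5*√329)/5 ≈ 635.93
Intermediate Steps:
E = -7/5 (E = -⅗ + (⅕)*(-4) = -⅗ - ⅘ = -7/5 ≈ -1.4000)
L(o) = -7/5
A(h) = 2*h
j(N) = -14/5 - N (j(N) = 2*(-7/5) - N = -14/5 - N)
√(404405 + U(√(291 + 38), j(-3))) = √(404405 + √(291 + 38)*(-14/5 - 1*(-3))) = √(404405 + √329*(-14/5 + 3)) = √(404405 + √329*(⅕)) = √(404405 + √329/5)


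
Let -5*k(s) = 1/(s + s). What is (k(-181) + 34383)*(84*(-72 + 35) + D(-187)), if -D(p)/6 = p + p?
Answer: -26884755792/905 ≈ -2.9707e+7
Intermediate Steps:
D(p) = -12*p (D(p) = -6*(p + p) = -12*p)
k(s) = -1/(10*s) (k(s) = -1/(5*(s + s)) = -1/(2*s)/5 = -1/(10*s))
(k(-181) + 34383)*(84*(-72 + 35) + D(-187)) = (-⅒/(-181) + 34383)*(84*(-72 + 35) - 12*(-187)) = (-⅒*(-1/181) + 34383)*(84*(-37) + 2244) = (1/1810 + 34383)*(-3108 + 2244) = (62233231/1810)*(-864) = -26884755792/905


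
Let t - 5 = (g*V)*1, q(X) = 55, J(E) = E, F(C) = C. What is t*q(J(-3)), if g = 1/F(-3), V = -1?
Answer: 880/3 ≈ 293.33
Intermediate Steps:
g = -⅓ (g = 1/(-3) = -⅓ ≈ -0.33333)
t = 16/3 (t = 5 - ⅓*(-1)*1 = 5 + (⅓)*1 = 5 + ⅓ = 16/3 ≈ 5.3333)
t*q(J(-3)) = (16/3)*55 = 880/3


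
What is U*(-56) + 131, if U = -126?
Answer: 7187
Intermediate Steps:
U*(-56) + 131 = -126*(-56) + 131 = 7056 + 131 = 7187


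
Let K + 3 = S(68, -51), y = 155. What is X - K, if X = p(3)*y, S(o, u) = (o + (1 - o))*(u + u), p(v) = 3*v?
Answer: 1500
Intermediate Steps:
S(o, u) = 2*u (S(o, u) = 1*(2*u) = 2*u)
K = -105 (K = -3 + 2*(-51) = -3 - 102 = -105)
X = 1395 (X = (3*3)*155 = 9*155 = 1395)
X - K = 1395 - 1*(-105) = 1395 + 105 = 1500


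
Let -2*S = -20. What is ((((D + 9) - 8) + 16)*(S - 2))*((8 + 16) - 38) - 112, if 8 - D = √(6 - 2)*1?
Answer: -2688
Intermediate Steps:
S = 10 (S = -½*(-20) = 10)
D = 6 (D = 8 - √(6 - 2) = 8 - √4 = 8 - 2 = 6)
((((D + 9) - 8) + 16)*(S - 2))*((8 + 16) - 38) - 112 = ((((6 + 9) - 8) + 16)*(10 - 2))*((8 + 16) - 38) - 112 = (((15 - 8) + 16)*8)*(24 - 38) - 112 = ((7 + 16)*8)*(-14) - 112 = (23*8)*(-14) - 112 = 184*(-14) - 112 = -2576 - 112 = -2688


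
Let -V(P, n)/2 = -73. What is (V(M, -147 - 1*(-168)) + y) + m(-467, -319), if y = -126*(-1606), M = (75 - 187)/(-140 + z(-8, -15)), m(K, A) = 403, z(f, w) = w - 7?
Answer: 202905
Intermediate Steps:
z(f, w) = -7 + w
M = 56/81 (M = (75 - 187)/(-140 + (-7 - 15)) = -112/(-140 - 22) = -112/(-162) = -112*(-1/162) = 56/81 ≈ 0.69136)
y = 202356
V(P, n) = 146 (V(P, n) = -2*(-73) = 146)
(V(M, -147 - 1*(-168)) + y) + m(-467, -319) = (146 + 202356) + 403 = 202502 + 403 = 202905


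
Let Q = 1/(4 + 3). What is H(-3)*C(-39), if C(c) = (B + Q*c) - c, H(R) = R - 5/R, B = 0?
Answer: -312/7 ≈ -44.571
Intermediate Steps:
Q = ⅐ (Q = 1/7 = ⅐ ≈ 0.14286)
C(c) = -6*c/7 (C(c) = (0 + c/7) - c = c/7 - c = -6*c/7)
H(-3)*C(-39) = (-3 - 5/(-3))*(-6/7*(-39)) = (-3 - 5*(-⅓))*(234/7) = (-3 + 5/3)*(234/7) = -4/3*234/7 = -312/7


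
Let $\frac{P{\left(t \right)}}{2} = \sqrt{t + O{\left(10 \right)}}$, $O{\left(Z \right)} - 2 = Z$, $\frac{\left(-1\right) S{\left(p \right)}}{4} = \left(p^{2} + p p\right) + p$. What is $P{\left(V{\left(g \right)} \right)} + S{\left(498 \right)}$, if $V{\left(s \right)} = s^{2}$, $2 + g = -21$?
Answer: $-1986024 + 2 \sqrt{541} \approx -1.986 \cdot 10^{6}$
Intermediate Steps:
$g = -23$ ($g = -2 - 21 = -23$)
$S{\left(p \right)} = - 8 p^{2} - 4 p$ ($S{\left(p \right)} = - 4 \left(\left(p^{2} + p p\right) + p\right) = - 4 \left(\left(p^{2} + p^{2}\right) + p\right) = - 4 \left(2 p^{2} + p\right) = - 4 \left(p + 2 p^{2}\right) = - 8 p^{2} - 4 p$)
$O{\left(Z \right)} = 2 + Z$
$P{\left(t \right)} = 2 \sqrt{12 + t}$ ($P{\left(t \right)} = 2 \sqrt{t + \left(2 + 10\right)} = 2 \sqrt{t + 12} = 2 \sqrt{12 + t}$)
$P{\left(V{\left(g \right)} \right)} + S{\left(498 \right)} = 2 \sqrt{12 + \left(-23\right)^{2}} - 1992 \left(1 + 2 \cdot 498\right) = 2 \sqrt{12 + 529} - 1992 \left(1 + 996\right) = 2 \sqrt{541} - 1992 \cdot 997 = 2 \sqrt{541} - 1986024 = -1986024 + 2 \sqrt{541}$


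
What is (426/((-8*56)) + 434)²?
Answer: 9409582009/50176 ≈ 1.8753e+5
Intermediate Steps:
(426/((-8*56)) + 434)² = (426/(-448) + 434)² = (426*(-1/448) + 434)² = (-213/224 + 434)² = (97003/224)² = 9409582009/50176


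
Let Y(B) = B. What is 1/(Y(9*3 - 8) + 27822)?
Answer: 1/27841 ≈ 3.5918e-5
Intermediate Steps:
1/(Y(9*3 - 8) + 27822) = 1/((9*3 - 8) + 27822) = 1/((27 - 8) + 27822) = 1/(19 + 27822) = 1/27841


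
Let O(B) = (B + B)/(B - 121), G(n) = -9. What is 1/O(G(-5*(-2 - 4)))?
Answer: 65/9 ≈ 7.2222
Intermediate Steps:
O(B) = 2*B/(-121 + B) (O(B) = (2*B)/(-121 + B) = 2*B/(-121 + B))
1/O(G(-5*(-2 - 4))) = 1/(2*(-9)/(-121 - 9)) = 1/(2*(-9)/(-130)) = 1/(2*(-9)*(-1/130)) = 1/(9/65) = 65/9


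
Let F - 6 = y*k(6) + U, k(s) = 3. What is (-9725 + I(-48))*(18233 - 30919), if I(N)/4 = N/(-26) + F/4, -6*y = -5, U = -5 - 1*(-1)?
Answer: 1601867563/13 ≈ 1.2322e+8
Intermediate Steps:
U = -4 (U = -5 + 1 = -4)
y = ⅚ (y = -⅙*(-5) = ⅚ ≈ 0.83333)
F = 9/2 (F = 6 + ((⅚)*3 - 4) = 6 + (5/2 - 4) = 6 - 3/2 = 9/2 ≈ 4.5000)
I(N) = 9/2 - 2*N/13 (I(N) = 4*(N/(-26) + (9/2)/4) = 4*(N*(-1/26) + (9/2)*(¼)) = 4*(-N/26 + 9/8) = 4*(9/8 - N/26) = 9/2 - 2*N/13)
(-9725 + I(-48))*(18233 - 30919) = (-9725 + (9/2 - 2/13*(-48)))*(18233 - 30919) = (-9725 + (9/2 + 96/13))*(-12686) = (-9725 + 309/26)*(-12686) = -252541/26*(-12686) = 1601867563/13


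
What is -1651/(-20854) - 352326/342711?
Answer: -2260530181/2382298398 ≈ -0.94889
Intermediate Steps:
-1651/(-20854) - 352326/342711 = -1651*(-1/20854) - 352326*1/342711 = 1651/20854 - 117442/114237 = -2260530181/2382298398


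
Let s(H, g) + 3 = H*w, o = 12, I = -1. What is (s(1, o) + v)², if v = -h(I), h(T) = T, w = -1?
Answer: 9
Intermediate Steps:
s(H, g) = -3 - H (s(H, g) = -3 + H*(-1) = -3 - H)
v = 1 (v = -1*(-1) = 1)
(s(1, o) + v)² = ((-3 - 1*1) + 1)² = ((-3 - 1) + 1)² = (-4 + 1)² = (-3)² = 9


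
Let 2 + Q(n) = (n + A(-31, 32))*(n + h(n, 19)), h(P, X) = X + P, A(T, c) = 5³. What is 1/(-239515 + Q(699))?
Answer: 1/928091 ≈ 1.0775e-6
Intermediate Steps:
A(T, c) = 125
h(P, X) = P + X
Q(n) = -2 + (19 + 2*n)*(125 + n) (Q(n) = -2 + (n + 125)*(n + (n + 19)) = -2 + (125 + n)*(n + (19 + n)) = -2 + (125 + n)*(19 + 2*n) = -2 + (19 + 2*n)*(125 + n))
1/(-239515 + Q(699)) = 1/(-239515 + (2373 + 2*699² + 269*699)) = 1/(-239515 + (2373 + 2*488601 + 188031)) = 1/(-239515 + (2373 + 977202 + 188031)) = 1/(-239515 + 1167606) = 1/928091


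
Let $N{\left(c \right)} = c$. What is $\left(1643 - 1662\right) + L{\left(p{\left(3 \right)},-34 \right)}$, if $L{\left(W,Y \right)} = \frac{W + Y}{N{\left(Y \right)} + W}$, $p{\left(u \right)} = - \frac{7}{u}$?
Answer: $-18$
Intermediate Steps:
$L{\left(W,Y \right)} = 1$ ($L{\left(W,Y \right)} = \frac{W + Y}{Y + W} = \frac{W + Y}{W + Y} = 1$)
$\left(1643 - 1662\right) + L{\left(p{\left(3 \right)},-34 \right)} = \left(1643 - 1662\right) + 1 = -19 + 1 = -18$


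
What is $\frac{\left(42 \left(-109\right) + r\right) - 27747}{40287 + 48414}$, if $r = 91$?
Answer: $- \frac{32234}{88701} \approx -0.3634$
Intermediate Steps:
$\frac{\left(42 \left(-109\right) + r\right) - 27747}{40287 + 48414} = \frac{\left(42 \left(-109\right) + 91\right) - 27747}{40287 + 48414} = \frac{\left(-4578 + 91\right) - 27747}{88701} = \left(-4487 - 27747\right) \frac{1}{88701} = \left(-32234\right) \frac{1}{88701} = - \frac{32234}{88701}$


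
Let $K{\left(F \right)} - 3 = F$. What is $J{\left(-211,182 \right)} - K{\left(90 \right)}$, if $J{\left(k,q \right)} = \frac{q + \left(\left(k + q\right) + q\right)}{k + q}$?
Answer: $- \frac{3032}{29} \approx -104.55$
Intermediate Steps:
$K{\left(F \right)} = 3 + F$
$J{\left(k,q \right)} = \frac{k + 3 q}{k + q}$ ($J{\left(k,q \right)} = \frac{q + \left(k + 2 q\right)}{k + q} = \frac{k + 3 q}{k + q}$)
$J{\left(-211,182 \right)} - K{\left(90 \right)} = \frac{-211 + 3 \cdot 182}{-211 + 182} - \left(3 + 90\right) = \frac{-211 + 546}{-29} - 93 = \left(- \frac{1}{29}\right) 335 - 93 = - \frac{335}{29} - 93 = - \frac{3032}{29}$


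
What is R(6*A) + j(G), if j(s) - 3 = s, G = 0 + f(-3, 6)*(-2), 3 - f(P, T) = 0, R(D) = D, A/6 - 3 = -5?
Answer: -75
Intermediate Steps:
A = -12 (A = 18 + 6*(-5) = 18 - 30 = -12)
f(P, T) = 3 (f(P, T) = 3 - 1*0 = 3 + 0 = 3)
G = -6 (G = 0 + 3*(-2) = 0 - 6 = -6)
j(s) = 3 + s
R(6*A) + j(G) = 6*(-12) + (3 - 6) = -72 - 3 = -75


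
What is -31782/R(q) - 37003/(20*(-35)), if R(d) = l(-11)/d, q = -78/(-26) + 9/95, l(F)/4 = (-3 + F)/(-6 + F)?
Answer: -396413033/13300 ≈ -29806.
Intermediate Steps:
l(F) = 4*(-3 + F)/(-6 + F) (l(F) = 4*((-3 + F)/(-6 + F)) = 4*(-3 + F)/(-6 + F))
q = 294/95 (q = -78*(-1/26) + 9*(1/95) = 3 + 9/95 = 294/95 ≈ 3.0947)
R(d) = 56/(17*d) (R(d) = (4*(-3 - 11)/(-6 - 11))/d = (4*(-14)/(-17))/d = (4*(-1/17)*(-14))/d = 56/(17*d))
-31782/R(q) - 37003/(20*(-35)) = -31782/(56/(17*(294/95))) - 37003/(20*(-35)) = -31782/((56/17)*(95/294)) - 37003/(-700) = -31782/380/357 - 37003*(-1/700) = -31782*357/380 + 37003/700 = -5673087/190 + 37003/700 = -396413033/13300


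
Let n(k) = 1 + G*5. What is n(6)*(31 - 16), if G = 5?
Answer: 390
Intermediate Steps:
n(k) = 26 (n(k) = 1 + 5*5 = 1 + 25 = 26)
n(6)*(31 - 16) = 26*(31 - 16) = 26*15 = 390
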